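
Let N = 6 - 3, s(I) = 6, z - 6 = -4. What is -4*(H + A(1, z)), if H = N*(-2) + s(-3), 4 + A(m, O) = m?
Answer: 12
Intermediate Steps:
z = 2 (z = 6 - 4 = 2)
A(m, O) = -4 + m
N = 3
H = 0 (H = 3*(-2) + 6 = -6 + 6 = 0)
-4*(H + A(1, z)) = -4*(0 + (-4 + 1)) = -4*(0 - 3) = -4*(-3) = 12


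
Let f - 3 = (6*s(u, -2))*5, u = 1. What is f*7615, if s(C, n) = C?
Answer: 251295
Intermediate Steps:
f = 33 (f = 3 + (6*1)*5 = 3 + 6*5 = 3 + 30 = 33)
f*7615 = 33*7615 = 251295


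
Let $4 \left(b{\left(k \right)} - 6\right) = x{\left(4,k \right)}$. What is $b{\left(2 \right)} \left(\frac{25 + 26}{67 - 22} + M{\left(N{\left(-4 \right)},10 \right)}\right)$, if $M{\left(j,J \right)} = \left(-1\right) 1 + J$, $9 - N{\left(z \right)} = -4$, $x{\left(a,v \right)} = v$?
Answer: $\frac{988}{15} \approx 65.867$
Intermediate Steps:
$N{\left(z \right)} = 13$ ($N{\left(z \right)} = 9 - -4 = 9 + 4 = 13$)
$b{\left(k \right)} = 6 + \frac{k}{4}$
$M{\left(j,J \right)} = -1 + J$
$b{\left(2 \right)} \left(\frac{25 + 26}{67 - 22} + M{\left(N{\left(-4 \right)},10 \right)}\right) = \left(6 + \frac{1}{4} \cdot 2\right) \left(\frac{25 + 26}{67 - 22} + \left(-1 + 10\right)\right) = \left(6 + \frac{1}{2}\right) \left(\frac{51}{45} + 9\right) = \frac{13 \left(51 \cdot \frac{1}{45} + 9\right)}{2} = \frac{13 \left(\frac{17}{15} + 9\right)}{2} = \frac{13}{2} \cdot \frac{152}{15} = \frac{988}{15}$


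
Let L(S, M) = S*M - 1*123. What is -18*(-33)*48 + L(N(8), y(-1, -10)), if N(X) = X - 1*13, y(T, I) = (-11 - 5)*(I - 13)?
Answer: 26549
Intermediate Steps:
y(T, I) = 208 - 16*I (y(T, I) = -16*(-13 + I) = 208 - 16*I)
N(X) = -13 + X (N(X) = X - 13 = -13 + X)
L(S, M) = -123 + M*S (L(S, M) = M*S - 123 = -123 + M*S)
-18*(-33)*48 + L(N(8), y(-1, -10)) = -18*(-33)*48 + (-123 + (208 - 16*(-10))*(-13 + 8)) = 594*48 + (-123 + (208 + 160)*(-5)) = 28512 + (-123 + 368*(-5)) = 28512 + (-123 - 1840) = 28512 - 1963 = 26549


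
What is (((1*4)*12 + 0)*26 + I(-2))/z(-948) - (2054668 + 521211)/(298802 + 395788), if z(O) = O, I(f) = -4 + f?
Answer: -137692253/27436305 ≈ -5.0186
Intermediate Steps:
(((1*4)*12 + 0)*26 + I(-2))/z(-948) - (2054668 + 521211)/(298802 + 395788) = (((1*4)*12 + 0)*26 + (-4 - 2))/(-948) - (2054668 + 521211)/(298802 + 395788) = ((4*12 + 0)*26 - 6)*(-1/948) - 2575879/694590 = ((48 + 0)*26 - 6)*(-1/948) - 2575879/694590 = (48*26 - 6)*(-1/948) - 1*2575879/694590 = (1248 - 6)*(-1/948) - 2575879/694590 = 1242*(-1/948) - 2575879/694590 = -207/158 - 2575879/694590 = -137692253/27436305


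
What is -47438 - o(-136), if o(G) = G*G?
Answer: -65934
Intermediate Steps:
o(G) = G²
-47438 - o(-136) = -47438 - 1*(-136)² = -47438 - 1*18496 = -47438 - 18496 = -65934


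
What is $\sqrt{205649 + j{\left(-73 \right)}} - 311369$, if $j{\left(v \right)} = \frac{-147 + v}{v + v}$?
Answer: $-311369 + \frac{\sqrt{1095911551}}{73} \approx -3.1092 \cdot 10^{5}$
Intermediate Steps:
$j{\left(v \right)} = \frac{-147 + v}{2 v}$
$\sqrt{205649 + j{\left(-73 \right)}} - 311369 = \sqrt{205649 + \frac{-147 - 73}{2 \left(-73\right)}} - 311369 = \sqrt{205649 + \frac{1}{2} \left(- \frac{1}{73}\right) \left(-220\right)} - 311369 = \sqrt{205649 + \frac{110}{73}} - 311369 = \sqrt{\frac{15012487}{73}} - 311369 = \frac{\sqrt{1095911551}}{73} - 311369 = -311369 + \frac{\sqrt{1095911551}}{73}$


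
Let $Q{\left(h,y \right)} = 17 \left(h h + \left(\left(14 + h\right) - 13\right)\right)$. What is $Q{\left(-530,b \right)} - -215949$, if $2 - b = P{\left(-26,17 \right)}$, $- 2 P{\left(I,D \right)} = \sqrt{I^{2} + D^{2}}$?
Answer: $4982256$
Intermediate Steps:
$P{\left(I,D \right)} = - \frac{\sqrt{D^{2} + I^{2}}}{2}$ ($P{\left(I,D \right)} = - \frac{\sqrt{I^{2} + D^{2}}}{2} = - \frac{\sqrt{D^{2} + I^{2}}}{2}$)
$b = 2 + \frac{\sqrt{965}}{2}$ ($b = 2 - - \frac{\sqrt{17^{2} + \left(-26\right)^{2}}}{2} = 2 - - \frac{\sqrt{289 + 676}}{2} = 2 - - \frac{\sqrt{965}}{2} = 2 + \frac{\sqrt{965}}{2} \approx 17.532$)
$Q{\left(h,y \right)} = 17 + 17 h + 17 h^{2}$ ($Q{\left(h,y \right)} = 17 \left(h^{2} + \left(1 + h\right)\right) = 17 \left(1 + h + h^{2}\right) = 17 + 17 h + 17 h^{2}$)
$Q{\left(-530,b \right)} - -215949 = \left(17 + 17 \left(-530\right) + 17 \left(-530\right)^{2}\right) - -215949 = \left(17 - 9010 + 17 \cdot 280900\right) + 215949 = \left(17 - 9010 + 4775300\right) + 215949 = 4766307 + 215949 = 4982256$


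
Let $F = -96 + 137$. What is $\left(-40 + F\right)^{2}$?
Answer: $1$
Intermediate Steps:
$F = 41$
$\left(-40 + F\right)^{2} = \left(-40 + 41\right)^{2} = 1^{2} = 1$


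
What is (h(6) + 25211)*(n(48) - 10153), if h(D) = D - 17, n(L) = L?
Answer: -254646000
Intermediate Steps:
h(D) = -17 + D
(h(6) + 25211)*(n(48) - 10153) = ((-17 + 6) + 25211)*(48 - 10153) = (-11 + 25211)*(-10105) = 25200*(-10105) = -254646000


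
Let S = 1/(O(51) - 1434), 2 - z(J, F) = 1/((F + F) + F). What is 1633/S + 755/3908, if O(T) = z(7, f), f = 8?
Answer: -54833707199/23448 ≈ -2.3385e+6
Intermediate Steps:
z(J, F) = 2 - 1/(3*F) (z(J, F) = 2 - 1/((F + F) + F) = 2 - 1/(2*F + F) = 2 - 1/(3*F))
O(T) = 47/24 (O(T) = 2 - ⅓/8 = 2 - ⅓*⅛ = 2 - 1/24 = 47/24)
S = -24/34369 (S = 1/(47/24 - 1434) = 1/(-34369/24) = -24/34369 ≈ -0.00069830)
1633/S + 755/3908 = 1633/(-24/34369) + 755/3908 = 1633*(-34369/24) + 755*(1/3908) = -56124577/24 + 755/3908 = -54833707199/23448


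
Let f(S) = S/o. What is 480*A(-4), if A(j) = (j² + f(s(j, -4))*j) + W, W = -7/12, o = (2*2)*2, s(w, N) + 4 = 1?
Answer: 8120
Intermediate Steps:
s(w, N) = -3 (s(w, N) = -4 + 1 = -3)
o = 8 (o = 4*2 = 8)
W = -7/12 (W = -7*1/12 = -7/12 ≈ -0.58333)
f(S) = S/8
A(j) = -7/12 + j² - 3*j/8 (A(j) = (j² + ((⅛)*(-3))*j) - 7/12 = (j² - 3*j/8) - 7/12 = -7/12 + j² - 3*j/8)
480*A(-4) = 480*(-7/12 + (-4)² - 3/8*(-4)) = 480*(-7/12 + 16 + 3/2) = 480*(203/12) = 8120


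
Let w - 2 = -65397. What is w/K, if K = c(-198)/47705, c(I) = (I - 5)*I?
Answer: -1397075/18 ≈ -77615.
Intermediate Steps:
w = -65395 (w = 2 - 65397 = -65395)
c(I) = I*(-5 + I) (c(I) = (-5 + I)*I = I*(-5 + I))
K = 198/235 (K = -198*(-5 - 198)/47705 = -198*(-203)*(1/47705) = 40194*(1/47705) = 198/235 ≈ 0.84255)
w/K = -65395/198/235 = -65395*235/198 = -1397075/18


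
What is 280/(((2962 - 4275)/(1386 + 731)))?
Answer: -592760/1313 ≈ -451.45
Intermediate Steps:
280/(((2962 - 4275)/(1386 + 731))) = 280/((-1313/2117)) = 280/((-1313*1/2117)) = 280/(-1313/2117) = 280*(-2117/1313) = -592760/1313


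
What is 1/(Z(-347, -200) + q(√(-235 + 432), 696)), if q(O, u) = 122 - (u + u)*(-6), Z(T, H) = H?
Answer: 1/8274 ≈ 0.00012086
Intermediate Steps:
q(O, u) = 122 + 12*u (q(O, u) = 122 - 2*u*(-6) = 122 - (-12)*u = 122 + 12*u)
1/(Z(-347, -200) + q(√(-235 + 432), 696)) = 1/(-200 + (122 + 12*696)) = 1/(-200 + (122 + 8352)) = 1/(-200 + 8474) = 1/8274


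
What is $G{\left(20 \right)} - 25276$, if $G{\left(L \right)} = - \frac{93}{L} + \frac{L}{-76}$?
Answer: $- \frac{9606747}{380} \approx -25281.0$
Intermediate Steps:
$G{\left(L \right)} = - \frac{93}{L} - \frac{L}{76}$ ($G{\left(L \right)} = - \frac{93}{L} + L \left(- \frac{1}{76}\right) = - \frac{93}{L} - \frac{L}{76}$)
$G{\left(20 \right)} - 25276 = \left(- \frac{93}{20} - \frac{5}{19}\right) - 25276 = - \frac{1867}{380} - 25276 = - \frac{9606747}{380}$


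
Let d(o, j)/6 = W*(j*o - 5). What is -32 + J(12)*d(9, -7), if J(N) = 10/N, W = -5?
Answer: 1668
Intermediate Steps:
d(o, j) = 150 - 30*j*o (d(o, j) = 6*(-5*(j*o - 5)) = 6*(-5*(-5 + j*o)) = 6*(25 - 5*j*o) = 150 - 30*j*o)
-32 + J(12)*d(9, -7) = -32 + (10/12)*(150 - 30*(-7)*9) = -32 + (10*(1/12))*(150 + 1890) = -32 + (⅚)*2040 = -32 + 1700 = 1668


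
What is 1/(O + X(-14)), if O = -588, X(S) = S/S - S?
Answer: -1/573 ≈ -0.0017452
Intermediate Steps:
X(S) = 1 - S
1/(O + X(-14)) = 1/(-588 + (1 - 1*(-14))) = 1/(-588 + (1 + 14)) = 1/(-588 + 15) = 1/(-573) = -1/573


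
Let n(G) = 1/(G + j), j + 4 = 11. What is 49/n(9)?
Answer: 784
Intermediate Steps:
j = 7 (j = -4 + 11 = 7)
n(G) = 1/(7 + G) (n(G) = 1/(G + 7) = 1/(7 + G))
49/n(9) = 49/(1/(7 + 9)) = 49/(1/16) = 49*16 = 784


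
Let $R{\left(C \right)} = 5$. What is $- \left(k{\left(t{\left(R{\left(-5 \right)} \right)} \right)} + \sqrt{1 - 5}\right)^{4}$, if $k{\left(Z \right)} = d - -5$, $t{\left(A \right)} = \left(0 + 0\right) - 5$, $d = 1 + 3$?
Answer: $-4633 - 5544 i \approx -4633.0 - 5544.0 i$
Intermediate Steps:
$d = 4$
$t{\left(A \right)} = -5$ ($t{\left(A \right)} = 0 - 5 = -5$)
$k{\left(Z \right)} = 9$ ($k{\left(Z \right)} = 4 - -5 = 4 + 5 = 9$)
$- \left(k{\left(t{\left(R{\left(-5 \right)} \right)} \right)} + \sqrt{1 - 5}\right)^{4} = - \left(9 + \sqrt{1 - 5}\right)^{4} = - \left(9 + \sqrt{-4}\right)^{4} = - \left(9 + 2 i\right)^{4}$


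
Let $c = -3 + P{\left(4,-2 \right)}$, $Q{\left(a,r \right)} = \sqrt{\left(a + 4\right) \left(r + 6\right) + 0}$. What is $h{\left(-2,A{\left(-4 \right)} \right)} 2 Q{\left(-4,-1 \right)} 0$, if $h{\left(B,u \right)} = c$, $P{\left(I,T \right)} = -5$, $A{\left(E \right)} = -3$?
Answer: $0$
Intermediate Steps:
$Q{\left(a,r \right)} = \sqrt{\left(4 + a\right) \left(6 + r\right)}$ ($Q{\left(a,r \right)} = \sqrt{\left(4 + a\right) \left(6 + r\right) + 0} = \sqrt{\left(4 + a\right) \left(6 + r\right)}$)
$c = -8$ ($c = -3 - 5 = -8$)
$h{\left(B,u \right)} = -8$
$h{\left(-2,A{\left(-4 \right)} \right)} 2 Q{\left(-4,-1 \right)} 0 = \left(-8\right) 2 \sqrt{24 + 4 \left(-1\right) + 6 \left(-4\right) - -4} \cdot 0 = - 16 \sqrt{24 - 4 - 24 + 4} \cdot 0 = - 16 \sqrt{0} \cdot 0 = - 16 \cdot 0 \cdot 0 = \left(-16\right) 0 = 0$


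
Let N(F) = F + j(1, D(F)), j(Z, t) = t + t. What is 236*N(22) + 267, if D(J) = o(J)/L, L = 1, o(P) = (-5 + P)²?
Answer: 141867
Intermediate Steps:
D(J) = (-5 + J)² (D(J) = (-5 + J)²/1 = (-5 + J)²*1 = (-5 + J)²)
j(Z, t) = 2*t
N(F) = F + 2*(-5 + F)²
236*N(22) + 267 = 236*(22 + 2*(-5 + 22)²) + 267 = 236*(22 + 2*17²) + 267 = 236*(22 + 2*289) + 267 = 236*(22 + 578) + 267 = 236*600 + 267 = 141600 + 267 = 141867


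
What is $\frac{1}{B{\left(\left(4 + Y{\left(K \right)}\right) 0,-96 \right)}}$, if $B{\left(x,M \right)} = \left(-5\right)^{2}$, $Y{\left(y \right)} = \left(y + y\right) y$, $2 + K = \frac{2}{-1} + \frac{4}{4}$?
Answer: $\frac{1}{25} \approx 0.04$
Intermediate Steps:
$K = -3$ ($K = -2 + \left(\frac{2}{-1} + \frac{4}{4}\right) = -2 + \left(2 \left(-1\right) + 4 \cdot \frac{1}{4}\right) = -2 + \left(-2 + 1\right) = -2 - 1 = -3$)
$Y{\left(y \right)} = 2 y^{2}$ ($Y{\left(y \right)} = 2 y y = 2 y^{2}$)
$B{\left(x,M \right)} = 25$
$\frac{1}{B{\left(\left(4 + Y{\left(K \right)}\right) 0,-96 \right)}} = \frac{1}{25}$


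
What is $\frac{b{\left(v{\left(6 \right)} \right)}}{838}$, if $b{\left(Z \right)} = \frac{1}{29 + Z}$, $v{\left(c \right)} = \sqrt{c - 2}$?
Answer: $\frac{1}{25978} \approx 3.8494 \cdot 10^{-5}$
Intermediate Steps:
$v{\left(c \right)} = \sqrt{-2 + c}$
$\frac{b{\left(v{\left(6 \right)} \right)}}{838} = \frac{1}{\left(29 + \sqrt{-2 + 6}\right) 838} = \frac{1}{29 + \sqrt{4}} \cdot \frac{1}{838} = \frac{1}{29 + 2} \cdot \frac{1}{838} = \frac{1}{31} \cdot \frac{1}{838} = \frac{1}{25978}$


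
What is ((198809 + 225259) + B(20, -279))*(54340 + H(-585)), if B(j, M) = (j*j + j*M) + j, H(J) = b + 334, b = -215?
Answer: 22813310772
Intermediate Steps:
H(J) = 119 (H(J) = -215 + 334 = 119)
B(j, M) = j + j² + M*j (B(j, M) = (j² + M*j) + j = j + j² + M*j)
((198809 + 225259) + B(20, -279))*(54340 + H(-585)) = ((198809 + 225259) + 20*(1 - 279 + 20))*(54340 + 119) = (424068 + 20*(-258))*54459 = (424068 - 5160)*54459 = 418908*54459 = 22813310772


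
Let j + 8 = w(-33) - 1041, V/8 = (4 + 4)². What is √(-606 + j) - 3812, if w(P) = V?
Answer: -3812 + 3*I*√127 ≈ -3812.0 + 33.808*I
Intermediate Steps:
V = 512 (V = 8*(4 + 4)² = 8*8² = 8*64 = 512)
w(P) = 512
j = -537 (j = -8 + (512 - 1041) = -8 - 529 = -537)
√(-606 + j) - 3812 = √(-606 - 537) - 3812 = √(-1143) - 3812 = 3*I*√127 - 3812 = -3812 + 3*I*√127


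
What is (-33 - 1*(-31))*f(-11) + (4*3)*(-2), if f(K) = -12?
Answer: 0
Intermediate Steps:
(-33 - 1*(-31))*f(-11) + (4*3)*(-2) = (-33 - 1*(-31))*(-12) + (4*3)*(-2) = (-33 + 31)*(-12) + 12*(-2) = -2*(-12) - 24 = 24 - 24 = 0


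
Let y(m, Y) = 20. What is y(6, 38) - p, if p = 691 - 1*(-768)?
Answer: -1439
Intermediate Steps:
p = 1459 (p = 691 + 768 = 1459)
y(6, 38) - p = 20 - 1*1459 = 20 - 1459 = -1439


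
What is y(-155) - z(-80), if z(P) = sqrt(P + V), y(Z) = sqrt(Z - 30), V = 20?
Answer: I*(sqrt(185) - 2*sqrt(15)) ≈ 5.8555*I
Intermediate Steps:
y(Z) = sqrt(-30 + Z)
z(P) = sqrt(20 + P) (z(P) = sqrt(P + 20) = sqrt(20 + P))
y(-155) - z(-80) = sqrt(-30 - 155) - sqrt(20 - 80) = sqrt(-185) - sqrt(-60) = I*sqrt(185) - 2*I*sqrt(15)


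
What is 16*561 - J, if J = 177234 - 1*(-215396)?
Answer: -383654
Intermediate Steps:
J = 392630 (J = 177234 + 215396 = 392630)
16*561 - J = 16*561 - 1*392630 = 8976 - 392630 = -383654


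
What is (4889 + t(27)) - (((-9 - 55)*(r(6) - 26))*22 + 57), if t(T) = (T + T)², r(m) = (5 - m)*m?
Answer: -37308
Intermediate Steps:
r(m) = m*(5 - m)
t(T) = 4*T² (t(T) = (2*T)² = 4*T²)
(4889 + t(27)) - (((-9 - 55)*(r(6) - 26))*22 + 57) = (4889 + 4*27²) - (((-9 - 55)*(6*(5 - 1*6) - 26))*22 + 57) = (4889 + 4*729) - (-64*(6*(5 - 6) - 26)*22 + 57) = (4889 + 2916) - (-64*(6*(-1) - 26)*22 + 57) = 7805 - (-64*(-6 - 26)*22 + 57) = 7805 - (-64*(-32)*22 + 57) = 7805 - (2048*22 + 57) = 7805 - (45056 + 57) = 7805 - 1*45113 = 7805 - 45113 = -37308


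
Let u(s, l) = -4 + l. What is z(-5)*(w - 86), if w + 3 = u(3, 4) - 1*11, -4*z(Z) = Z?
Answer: -125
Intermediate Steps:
z(Z) = -Z/4
w = -14 (w = -3 + ((-4 + 4) - 1*11) = -3 + (0 - 11) = -3 - 11 = -14)
z(-5)*(w - 86) = (-1/4*(-5))*(-14 - 86) = (5/4)*(-100) = -125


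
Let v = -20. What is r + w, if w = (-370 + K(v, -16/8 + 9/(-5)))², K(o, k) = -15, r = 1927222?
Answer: 2075447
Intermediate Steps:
w = 148225 (w = (-370 - 15)² = (-385)² = 148225)
r + w = 1927222 + 148225 = 2075447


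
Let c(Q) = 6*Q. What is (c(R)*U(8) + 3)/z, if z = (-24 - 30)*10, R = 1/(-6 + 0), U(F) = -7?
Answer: -1/54 ≈ -0.018519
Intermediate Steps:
R = -1/6 (R = 1/(-6) = -1/6 ≈ -0.16667)
z = -540 (z = -54*10 = -540)
(c(R)*U(8) + 3)/z = ((6*(-1/6))*(-7) + 3)/(-540) = (-1*(-7) + 3)*(-1/540) = (7 + 3)*(-1/540) = 10*(-1/540) = -1/54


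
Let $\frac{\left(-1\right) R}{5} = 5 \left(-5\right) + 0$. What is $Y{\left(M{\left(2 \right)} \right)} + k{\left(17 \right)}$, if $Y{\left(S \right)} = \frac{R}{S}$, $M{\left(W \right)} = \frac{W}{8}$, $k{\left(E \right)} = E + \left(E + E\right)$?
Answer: $551$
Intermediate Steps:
$R = 125$ ($R = - 5 \left(5 \left(-5\right) + 0\right) = - 5 \left(-25 + 0\right) = \left(-5\right) \left(-25\right) = 125$)
$k{\left(E \right)} = 3 E$ ($k{\left(E \right)} = E + 2 E = 3 E$)
$M{\left(W \right)} = \frac{W}{8}$ ($M{\left(W \right)} = W \frac{1}{8} = \frac{W}{8}$)
$Y{\left(S \right)} = \frac{125}{S}$
$Y{\left(M{\left(2 \right)} \right)} + k{\left(17 \right)} = \frac{125}{\frac{1}{8} \cdot 2} + 3 \cdot 17 = 125 \frac{1}{\frac{1}{4}} + 51 = 125 \cdot 4 + 51 = 500 + 51 = 551$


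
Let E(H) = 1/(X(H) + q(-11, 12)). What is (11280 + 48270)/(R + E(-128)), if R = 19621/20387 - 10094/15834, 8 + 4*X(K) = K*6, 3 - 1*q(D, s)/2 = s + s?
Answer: 11174078003400/60176923 ≈ 1.8569e+5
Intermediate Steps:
q(D, s) = 6 - 4*s (q(D, s) = 6 - 2*(s + s) = 6 - 4*s)
X(K) = -2 + 3*K/2 (X(K) = -2 + (K*6)/4 = -2 + (6*K)/4 = -2 + 3*K/2)
R = 258356/795093 (R = 19621*(1/20387) - 10094*1/15834 = 19621/20387 - 721/1131 = 258356/795093 ≈ 0.32494)
E(H) = 1/(-44 + 3*H/2) (E(H) = 1/((-2 + 3*H/2) + (6 - 4*12)) = 1/((-2 + 3*H/2) + (6 - 48)) = 1/((-2 + 3*H/2) - 42) = 1/(-44 + 3*H/2))
(11280 + 48270)/(R + E(-128)) = (11280 + 48270)/(258356/795093 + 2/(-88 + 3*(-128))) = 59550/(258356/795093 + 2/(-88 - 384)) = 59550/(258356/795093 + 2/(-472)) = 59550/(258356/795093 + 2*(-1/472)) = 59550/(258356/795093 - 1/236) = 59550/(60176923/187641948) = 59550*(187641948/60176923) = 11174078003400/60176923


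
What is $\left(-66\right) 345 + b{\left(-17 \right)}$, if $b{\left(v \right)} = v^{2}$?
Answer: $-22481$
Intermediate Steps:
$\left(-66\right) 345 + b{\left(-17 \right)} = \left(-66\right) 345 + \left(-17\right)^{2} = -22770 + 289 = -22481$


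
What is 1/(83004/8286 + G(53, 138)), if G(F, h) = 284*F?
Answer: 1381/20800646 ≈ 6.6392e-5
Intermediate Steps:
1/(83004/8286 + G(53, 138)) = 1/(83004/8286 + 284*53) = 1/(83004*(1/8286) + 15052) = 1/(13834/1381 + 15052) = 1/(20800646/1381) = 1381/20800646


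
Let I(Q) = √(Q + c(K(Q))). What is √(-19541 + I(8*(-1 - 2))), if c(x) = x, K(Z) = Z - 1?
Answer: √(-19541 + 7*I) ≈ 0.025 + 139.79*I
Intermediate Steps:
K(Z) = -1 + Z
I(Q) = √(-1 + 2*Q) (I(Q) = √(Q + (-1 + Q)) = √(-1 + 2*Q))
√(-19541 + I(8*(-1 - 2))) = √(-19541 + √(-1 + 2*(8*(-1 - 2)))) = √(-19541 + √(-1 + 2*(8*(-3)))) = √(-19541 + √(-1 + 2*(-24))) = √(-19541 + √(-1 - 48)) = √(-19541 + √(-49)) = √(-19541 + 7*I)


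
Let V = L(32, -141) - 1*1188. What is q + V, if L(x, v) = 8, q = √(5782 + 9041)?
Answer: -1180 + 9*√183 ≈ -1058.3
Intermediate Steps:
q = 9*√183 (q = √14823 = 9*√183 ≈ 121.75)
V = -1180 (V = 8 - 1*1188 = 8 - 1188 = -1180)
q + V = 9*√183 - 1180 = -1180 + 9*√183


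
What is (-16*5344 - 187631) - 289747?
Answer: -562882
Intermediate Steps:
(-16*5344 - 187631) - 289747 = (-85504 - 187631) - 289747 = -273135 - 289747 = -562882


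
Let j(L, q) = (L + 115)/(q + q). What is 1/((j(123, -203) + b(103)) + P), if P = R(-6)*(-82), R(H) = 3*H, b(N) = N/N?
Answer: 29/42816 ≈ 0.00067732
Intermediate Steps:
j(L, q) = (115 + L)/(2*q) (j(L, q) = (115 + L)/((2*q)) = (115 + L)*(1/(2*q)) = (115 + L)/(2*q))
b(N) = 1
P = 1476 (P = (3*(-6))*(-82) = -18*(-82) = 1476)
1/((j(123, -203) + b(103)) + P) = 1/(((½)*(115 + 123)/(-203) + 1) + 1476) = 1/(((½)*(-1/203)*238 + 1) + 1476) = 1/((-17/29 + 1) + 1476) = 1/(12/29 + 1476) = 1/(42816/29) = 29/42816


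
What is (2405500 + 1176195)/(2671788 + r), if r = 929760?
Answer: 3581695/3601548 ≈ 0.99449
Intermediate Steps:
(2405500 + 1176195)/(2671788 + r) = (2405500 + 1176195)/(2671788 + 929760) = 3581695/3601548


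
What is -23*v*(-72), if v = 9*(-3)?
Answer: -44712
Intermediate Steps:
v = -27
-23*v*(-72) = -23*(-27)*(-72) = 621*(-72) = -44712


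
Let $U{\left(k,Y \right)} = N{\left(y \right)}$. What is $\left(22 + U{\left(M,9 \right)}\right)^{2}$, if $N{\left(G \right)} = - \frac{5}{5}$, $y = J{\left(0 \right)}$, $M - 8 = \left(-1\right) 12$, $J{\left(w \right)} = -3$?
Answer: $441$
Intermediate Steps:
$M = -4$ ($M = 8 - 12 = -4$)
$y = -3$
$N{\left(G \right)} = -1$ ($N{\left(G \right)} = \left(-5\right) \frac{1}{5} = -1$)
$U{\left(k,Y \right)} = -1$
$\left(22 + U{\left(M,9 \right)}\right)^{2} = \left(22 - 1\right)^{2} = 21^{2} = 441$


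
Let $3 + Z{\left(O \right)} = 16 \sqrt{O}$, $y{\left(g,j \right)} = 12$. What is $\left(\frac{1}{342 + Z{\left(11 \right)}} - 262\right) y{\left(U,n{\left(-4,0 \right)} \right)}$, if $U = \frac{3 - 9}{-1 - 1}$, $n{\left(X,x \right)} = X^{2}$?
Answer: $- \frac{352454052}{112105} - \frac{192 \sqrt{11}}{112105} \approx -3144.0$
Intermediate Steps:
$U = 3$ ($U = - \frac{6}{-2} = \left(-6\right) \left(- \frac{1}{2}\right) = 3$)
$Z{\left(O \right)} = -3 + 16 \sqrt{O}$
$\left(\frac{1}{342 + Z{\left(11 \right)}} - 262\right) y{\left(U,n{\left(-4,0 \right)} \right)} = \left(\frac{1}{342 - \left(3 - 16 \sqrt{11}\right)} - 262\right) 12 = \left(\frac{1}{339 + 16 \sqrt{11}} - 262\right) 12 = \left(-262 + \frac{1}{339 + 16 \sqrt{11}}\right) 12 = -3144 + \frac{12}{339 + 16 \sqrt{11}}$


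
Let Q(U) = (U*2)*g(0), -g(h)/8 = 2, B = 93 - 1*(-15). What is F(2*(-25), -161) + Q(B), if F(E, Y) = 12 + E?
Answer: -3494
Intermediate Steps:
B = 108 (B = 93 + 15 = 108)
g(h) = -16 (g(h) = -8*2 = -16)
Q(U) = -32*U (Q(U) = (U*2)*(-16) = (2*U)*(-16) = -32*U)
F(2*(-25), -161) + Q(B) = (12 + 2*(-25)) - 32*108 = (12 - 50) - 3456 = -38 - 3456 = -3494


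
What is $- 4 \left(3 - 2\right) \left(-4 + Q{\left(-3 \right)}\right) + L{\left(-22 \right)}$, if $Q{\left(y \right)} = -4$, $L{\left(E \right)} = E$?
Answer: $10$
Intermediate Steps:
$- 4 \left(3 - 2\right) \left(-4 + Q{\left(-3 \right)}\right) + L{\left(-22 \right)} = - 4 \left(3 - 2\right) \left(-4 - 4\right) - 22 = \left(-4\right) 1 \left(-8\right) - 22 = \left(-4\right) \left(-8\right) - 22 = 32 - 22 = 10$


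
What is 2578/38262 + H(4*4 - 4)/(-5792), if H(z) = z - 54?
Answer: 4134695/55403376 ≈ 0.074629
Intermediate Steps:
H(z) = -54 + z
2578/38262 + H(4*4 - 4)/(-5792) = 2578/38262 + (-54 + (4*4 - 4))/(-5792) = 2578*(1/38262) + (-54 + (16 - 4))*(-1/5792) = 1289/19131 + (-54 + 12)*(-1/5792) = 1289/19131 - 42*(-1/5792) = 1289/19131 + 21/2896 = 4134695/55403376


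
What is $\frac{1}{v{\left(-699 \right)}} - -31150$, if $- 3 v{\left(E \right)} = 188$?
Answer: $\frac{5856197}{188} \approx 31150.0$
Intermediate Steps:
$v{\left(E \right)} = - \frac{188}{3}$ ($v{\left(E \right)} = \left(- \frac{1}{3}\right) 188 = - \frac{188}{3}$)
$\frac{1}{v{\left(-699 \right)}} - -31150 = \frac{1}{- \frac{188}{3}} - -31150 = - \frac{3}{188} + 31150 = \frac{5856197}{188}$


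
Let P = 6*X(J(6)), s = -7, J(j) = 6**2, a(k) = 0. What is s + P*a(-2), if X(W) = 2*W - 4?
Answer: -7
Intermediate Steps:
J(j) = 36
X(W) = -4 + 2*W
P = 408 (P = 6*(-4 + 2*36) = 6*(-4 + 72) = 6*68 = 408)
s + P*a(-2) = -7 + 408*0 = -7 + 0 = -7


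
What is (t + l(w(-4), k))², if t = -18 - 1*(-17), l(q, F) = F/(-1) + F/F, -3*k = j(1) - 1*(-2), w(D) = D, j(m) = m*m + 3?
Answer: 4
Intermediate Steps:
j(m) = 3 + m² (j(m) = m² + 3 = 3 + m²)
k = -2 (k = -((3 + 1²) - 1*(-2))/3 = -((3 + 1) + 2)/3 = -(4 + 2)/3 = -⅓*6 = -2)
l(q, F) = 1 - F (l(q, F) = F*(-1) + 1 = -F + 1 = 1 - F)
t = -1 (t = -18 + 17 = -1)
(t + l(w(-4), k))² = (-1 + (1 - 1*(-2)))² = (-1 + (1 + 2))² = (-1 + 3)² = 2² = 4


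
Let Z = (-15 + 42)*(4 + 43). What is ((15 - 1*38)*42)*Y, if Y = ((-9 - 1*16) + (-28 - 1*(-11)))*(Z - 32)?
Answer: 50187564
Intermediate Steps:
Z = 1269 (Z = 27*47 = 1269)
Y = -51954 (Y = ((-9 - 1*16) + (-28 - 1*(-11)))*(1269 - 32) = ((-9 - 16) + (-28 + 11))*1237 = (-25 - 17)*1237 = -42*1237 = -51954)
((15 - 1*38)*42)*Y = ((15 - 1*38)*42)*(-51954) = ((15 - 38)*42)*(-51954) = -23*42*(-51954) = -966*(-51954) = 50187564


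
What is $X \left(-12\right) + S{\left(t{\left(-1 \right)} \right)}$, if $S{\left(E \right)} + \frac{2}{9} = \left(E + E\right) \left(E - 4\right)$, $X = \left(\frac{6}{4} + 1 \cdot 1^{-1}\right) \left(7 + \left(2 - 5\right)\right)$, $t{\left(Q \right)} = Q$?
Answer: $- \frac{992}{9} \approx -110.22$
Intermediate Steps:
$X = 10$ ($X = \left(6 \cdot \frac{1}{4} + 1 \cdot 1\right) \left(7 - 3\right) = \left(\frac{3}{2} + 1\right) 4 = \frac{5}{2} \cdot 4 = 10$)
$S{\left(E \right)} = - \frac{2}{9} + 2 E \left(-4 + E\right)$ ($S{\left(E \right)} = - \frac{2}{9} + \left(E + E\right) \left(E - 4\right) = - \frac{2}{9} + 2 E \left(-4 + E\right)$)
$X \left(-12\right) + S{\left(t{\left(-1 \right)} \right)} = 10 \left(-12\right) - \left(- \frac{70}{9} - 2\right) = -120 + \left(- \frac{2}{9} + 8 + 2 \cdot 1\right) = -120 + \left(- \frac{2}{9} + 8 + 2\right) = -120 + \frac{88}{9} = - \frac{992}{9}$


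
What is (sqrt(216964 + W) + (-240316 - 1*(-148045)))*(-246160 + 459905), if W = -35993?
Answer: -19722464895 + 213745*sqrt(180971) ≈ -1.9632e+10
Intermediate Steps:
(sqrt(216964 + W) + (-240316 - 1*(-148045)))*(-246160 + 459905) = (sqrt(216964 - 35993) + (-240316 - 1*(-148045)))*(-246160 + 459905) = (sqrt(180971) + (-240316 + 148045))*213745 = (sqrt(180971) - 92271)*213745 = (-92271 + sqrt(180971))*213745 = -19722464895 + 213745*sqrt(180971)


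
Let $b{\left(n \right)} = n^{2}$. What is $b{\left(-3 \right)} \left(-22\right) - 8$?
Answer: $-206$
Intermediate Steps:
$b{\left(-3 \right)} \left(-22\right) - 8 = \left(-3\right)^{2} \left(-22\right) - 8 = 9 \left(-22\right) - 8 = -198 - 8 = -206$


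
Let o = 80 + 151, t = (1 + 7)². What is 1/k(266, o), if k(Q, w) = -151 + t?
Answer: -1/87 ≈ -0.011494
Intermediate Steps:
t = 64 (t = 8² = 64)
o = 231
k(Q, w) = -87 (k(Q, w) = -151 + 64 = -87)
1/k(266, o) = 1/(-87) = -1/87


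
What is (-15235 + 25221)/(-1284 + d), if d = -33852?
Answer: -4993/17568 ≈ -0.28421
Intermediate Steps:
(-15235 + 25221)/(-1284 + d) = (-15235 + 25221)/(-1284 - 33852) = 9986/(-35136) = 9986*(-1/35136) = -4993/17568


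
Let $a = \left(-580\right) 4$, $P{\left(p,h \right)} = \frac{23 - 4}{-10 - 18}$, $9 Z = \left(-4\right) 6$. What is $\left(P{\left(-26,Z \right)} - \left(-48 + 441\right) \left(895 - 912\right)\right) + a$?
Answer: $\frac{122089}{28} \approx 4360.3$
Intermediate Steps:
$Z = - \frac{8}{3}$ ($Z = \frac{\left(-4\right) 6}{9} = \frac{1}{9} \left(-24\right) = - \frac{8}{3} \approx -2.6667$)
$P{\left(p,h \right)} = - \frac{19}{28}$ ($P{\left(p,h \right)} = \frac{19}{-28} = 19 \left(- \frac{1}{28}\right) = - \frac{19}{28}$)
$a = -2320$
$\left(P{\left(-26,Z \right)} - \left(-48 + 441\right) \left(895 - 912\right)\right) + a = \left(- \frac{19}{28} - \left(-48 + 441\right) \left(895 - 912\right)\right) - 2320 = \left(- \frac{19}{28} - 393 \left(-17\right)\right) - 2320 = \left(- \frac{19}{28} - -6681\right) - 2320 = \left(- \frac{19}{28} + 6681\right) - 2320 = \frac{187049}{28} - 2320 = \frac{122089}{28}$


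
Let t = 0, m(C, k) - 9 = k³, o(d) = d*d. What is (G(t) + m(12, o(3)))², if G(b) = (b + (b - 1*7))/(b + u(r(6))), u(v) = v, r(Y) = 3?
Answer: 4870849/9 ≈ 5.4121e+5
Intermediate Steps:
o(d) = d²
m(C, k) = 9 + k³
G(b) = (-7 + 2*b)/(3 + b) (G(b) = (b + (b - 1*7))/(b + 3) = (b + (b - 7))/(3 + b) = (b + (-7 + b))/(3 + b) = (-7 + 2*b)/(3 + b))
(G(t) + m(12, o(3)))² = ((-7 + 2*0)/(3 + 0) + (9 + (3²)³))² = ((-7 + 0)/3 + (9 + 9³))² = ((⅓)*(-7) + (9 + 729))² = (-7/3 + 738)² = (2207/3)² = 4870849/9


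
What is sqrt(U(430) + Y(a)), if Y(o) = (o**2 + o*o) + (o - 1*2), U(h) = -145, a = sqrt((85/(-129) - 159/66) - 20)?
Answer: sqrt(-1555564560 + 2838*I*sqrt(185795346))/2838 ≈ 0.17279 + 13.898*I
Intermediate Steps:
a = I*sqrt(185795346)/2838 (a = sqrt((85*(-1/129) - 159*1/66) - 20) = sqrt((-85/129 - 53/22) - 20) = sqrt(-8707/2838 - 20) = sqrt(-65467/2838) = I*sqrt(185795346)/2838 ≈ 4.8029*I)
Y(o) = -2 + o + 2*o**2 (Y(o) = (o**2 + o**2) + (o - 2) = 2*o**2 + (-2 + o) = -2 + o + 2*o**2)
sqrt(U(430) + Y(a)) = sqrt(-145 + (-2 + I*sqrt(185795346)/2838 + 2*(I*sqrt(185795346)/2838)**2)) = sqrt(-145 + (-2 + I*sqrt(185795346)/2838 + 2*(-65467/2838))) = sqrt(-145 + (-2 + I*sqrt(185795346)/2838 - 65467/1419)) = sqrt(-145 + (-68305/1419 + I*sqrt(185795346)/2838)) = sqrt(-274060/1419 + I*sqrt(185795346)/2838)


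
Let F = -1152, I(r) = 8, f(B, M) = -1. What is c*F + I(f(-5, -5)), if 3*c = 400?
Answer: -153592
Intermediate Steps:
c = 400/3 (c = (1/3)*400 = 400/3 ≈ 133.33)
c*F + I(f(-5, -5)) = (400/3)*(-1152) + 8 = -153600 + 8 = -153592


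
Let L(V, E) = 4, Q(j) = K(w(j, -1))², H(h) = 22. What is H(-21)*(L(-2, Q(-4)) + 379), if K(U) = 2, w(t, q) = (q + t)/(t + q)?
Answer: 8426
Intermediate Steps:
w(t, q) = 1 (w(t, q) = (q + t)/(q + t) = 1)
Q(j) = 4 (Q(j) = 2² = 4)
H(-21)*(L(-2, Q(-4)) + 379) = 22*(4 + 379) = 22*383 = 8426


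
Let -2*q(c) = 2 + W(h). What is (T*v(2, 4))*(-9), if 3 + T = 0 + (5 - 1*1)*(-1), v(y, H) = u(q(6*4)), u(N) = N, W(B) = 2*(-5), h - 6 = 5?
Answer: 252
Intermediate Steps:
h = 11 (h = 6 + 5 = 11)
W(B) = -10
q(c) = 4 (q(c) = -(2 - 10)/2 = -1/2*(-8) = 4)
v(y, H) = 4
T = -7 (T = -3 + (0 + (5 - 1*1)*(-1)) = -3 + (0 + (5 - 1)*(-1)) = -3 + (0 + 4*(-1)) = -3 + (0 - 4) = -3 - 4 = -7)
(T*v(2, 4))*(-9) = -7*4*(-9) = -28*(-9) = 252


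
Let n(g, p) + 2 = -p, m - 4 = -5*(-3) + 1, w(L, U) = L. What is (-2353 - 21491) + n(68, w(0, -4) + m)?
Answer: -23866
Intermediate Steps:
m = 20 (m = 4 + (-5*(-3) + 1) = 4 + (15 + 1) = 4 + 16 = 20)
n(g, p) = -2 - p
(-2353 - 21491) + n(68, w(0, -4) + m) = (-2353 - 21491) + (-2 - (0 + 20)) = -23844 + (-2 - 1*20) = -23844 + (-2 - 20) = -23844 - 22 = -23866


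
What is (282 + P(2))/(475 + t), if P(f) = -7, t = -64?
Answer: 275/411 ≈ 0.66910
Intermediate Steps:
(282 + P(2))/(475 + t) = (282 - 7)/(475 - 64) = 275/411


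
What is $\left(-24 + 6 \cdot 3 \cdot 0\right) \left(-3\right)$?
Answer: $72$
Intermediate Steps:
$\left(-24 + 6 \cdot 3 \cdot 0\right) \left(-3\right) = \left(-24 + 18 \cdot 0\right) \left(-3\right) = \left(-24 + 0\right) \left(-3\right) = \left(-24\right) \left(-3\right) = 72$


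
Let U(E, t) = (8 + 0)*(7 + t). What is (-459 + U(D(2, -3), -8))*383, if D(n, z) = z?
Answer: -178861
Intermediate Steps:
U(E, t) = 56 + 8*t (U(E, t) = 8*(7 + t) = 56 + 8*t)
(-459 + U(D(2, -3), -8))*383 = (-459 + (56 + 8*(-8)))*383 = (-459 + (56 - 64))*383 = (-459 - 8)*383 = -467*383 = -178861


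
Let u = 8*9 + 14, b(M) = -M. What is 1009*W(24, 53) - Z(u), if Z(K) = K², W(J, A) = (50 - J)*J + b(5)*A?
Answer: 354835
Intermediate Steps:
W(J, A) = -5*A + J*(50 - J) (W(J, A) = (50 - J)*J + (-1*5)*A = J*(50 - J) - 5*A = -5*A + J*(50 - J))
u = 86 (u = 72 + 14 = 86)
1009*W(24, 53) - Z(u) = 1009*(-1*24² - 5*53 + 50*24) - 1*86² = 1009*(-1*576 - 265 + 1200) - 1*7396 = 1009*(-576 - 265 + 1200) - 7396 = 1009*359 - 7396 = 362231 - 7396 = 354835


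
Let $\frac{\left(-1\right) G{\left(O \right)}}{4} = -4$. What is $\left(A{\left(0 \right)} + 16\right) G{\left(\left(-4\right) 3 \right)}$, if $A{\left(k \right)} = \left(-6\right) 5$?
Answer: $-224$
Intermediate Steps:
$A{\left(k \right)} = -30$
$G{\left(O \right)} = 16$ ($G{\left(O \right)} = \left(-4\right) \left(-4\right) = 16$)
$\left(A{\left(0 \right)} + 16\right) G{\left(\left(-4\right) 3 \right)} = \left(-30 + 16\right) 16 = \left(-14\right) 16 = -224$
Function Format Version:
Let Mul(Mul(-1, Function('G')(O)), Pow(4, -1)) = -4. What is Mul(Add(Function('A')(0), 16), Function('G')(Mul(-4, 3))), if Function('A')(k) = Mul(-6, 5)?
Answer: -224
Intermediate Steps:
Function('A')(k) = -30
Function('G')(O) = 16 (Function('G')(O) = Mul(-4, -4) = 16)
Mul(Add(Function('A')(0), 16), Function('G')(Mul(-4, 3))) = Mul(Add(-30, 16), 16) = Mul(-14, 16) = -224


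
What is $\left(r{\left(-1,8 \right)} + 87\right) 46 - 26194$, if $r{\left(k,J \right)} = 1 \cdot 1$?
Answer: $-22146$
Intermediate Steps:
$r{\left(k,J \right)} = 1$
$\left(r{\left(-1,8 \right)} + 87\right) 46 - 26194 = \left(1 + 87\right) 46 - 26194 = 88 \cdot 46 - 26194 = 4048 - 26194 = -22146$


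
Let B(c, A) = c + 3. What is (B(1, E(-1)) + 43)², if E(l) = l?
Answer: 2209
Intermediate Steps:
B(c, A) = 3 + c
(B(1, E(-1)) + 43)² = ((3 + 1) + 43)² = (4 + 43)² = 47² = 2209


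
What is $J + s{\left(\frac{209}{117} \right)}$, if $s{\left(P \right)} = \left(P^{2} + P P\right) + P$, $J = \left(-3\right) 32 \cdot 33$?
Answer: $- \frac{43254937}{13689} \approx -3159.8$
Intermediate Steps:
$J = -3168$ ($J = \left(-96\right) 33 = -3168$)
$s{\left(P \right)} = P + 2 P^{2}$ ($s{\left(P \right)} = \left(P^{2} + P^{2}\right) + P = 2 P^{2} + P = P + 2 P^{2}$)
$J + s{\left(\frac{209}{117} \right)} = -3168 + \frac{209}{117} \left(1 + 2 \cdot \frac{209}{117}\right) = -3168 + 209 \cdot \frac{1}{117} \left(1 + 2 \cdot 209 \cdot \frac{1}{117}\right) = -3168 + \frac{209 \left(1 + 2 \cdot \frac{209}{117}\right)}{117} = -3168 + \frac{209 \left(1 + \frac{418}{117}\right)}{117} = -3168 + \frac{209}{117} \cdot \frac{535}{117} = -3168 + \frac{111815}{13689} = - \frac{43254937}{13689}$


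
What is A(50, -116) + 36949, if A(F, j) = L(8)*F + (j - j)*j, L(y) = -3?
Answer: 36799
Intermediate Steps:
A(F, j) = -3*F (A(F, j) = -3*F + (j - j)*j = -3*F + 0*j = -3*F + 0 = -3*F)
A(50, -116) + 36949 = -3*50 + 36949 = -150 + 36949 = 36799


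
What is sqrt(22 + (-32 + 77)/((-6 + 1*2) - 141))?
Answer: sqrt(18241)/29 ≈ 4.6572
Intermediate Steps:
sqrt(22 + (-32 + 77)/((-6 + 1*2) - 141)) = sqrt(22 + 45/((-6 + 2) - 141)) = sqrt(22 + 45/(-4 - 141)) = sqrt(22 + 45/(-145)) = sqrt(22 + 45*(-1/145)) = sqrt(22 - 9/29) = sqrt(629/29) = sqrt(18241)/29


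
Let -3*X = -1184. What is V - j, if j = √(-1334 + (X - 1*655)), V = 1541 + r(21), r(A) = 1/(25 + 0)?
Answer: 38526/25 - I*√14349/3 ≈ 1541.0 - 39.929*I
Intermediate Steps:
r(A) = 1/25
X = 1184/3 (X = -⅓*(-1184) = 1184/3 ≈ 394.67)
V = 38526/25 (V = 1541 + 1/25 = 38526/25 ≈ 1541.0)
j = I*√14349/3 (j = √(-1334 + (1184/3 - 1*655)) = √(-1334 + (1184/3 - 655)) = √(-1334 - 781/3) = √(-4783/3) = I*√14349/3 ≈ 39.929*I)
V - j = 38526/25 - I*√14349/3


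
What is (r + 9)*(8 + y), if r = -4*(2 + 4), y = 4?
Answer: -180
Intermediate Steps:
r = -24 (r = -4*6 = -24)
(r + 9)*(8 + y) = (-24 + 9)*(8 + 4) = -15*12 = -180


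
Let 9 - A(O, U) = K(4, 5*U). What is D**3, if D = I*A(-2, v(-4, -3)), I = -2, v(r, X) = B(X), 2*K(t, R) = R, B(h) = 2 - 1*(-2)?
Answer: 8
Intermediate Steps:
B(h) = 4 (B(h) = 2 + 2 = 4)
K(t, R) = R/2
v(r, X) = 4
A(O, U) = 9 - 5*U/2
D = 2 (D = -2*(9 - 5/2*4) = -2*(9 - 10) = -2*(-1) = 2)
D**3 = 2**3 = 8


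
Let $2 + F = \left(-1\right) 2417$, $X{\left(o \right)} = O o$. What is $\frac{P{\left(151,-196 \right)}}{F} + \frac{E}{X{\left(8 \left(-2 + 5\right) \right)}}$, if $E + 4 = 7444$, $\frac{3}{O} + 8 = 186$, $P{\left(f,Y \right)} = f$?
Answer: $\frac{133479967}{7257} \approx 18393.0$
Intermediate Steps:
$O = \frac{3}{178}$ ($O = \frac{3}{-8 + 186} = \frac{3}{178} \approx 0.016854$)
$X{\left(o \right)} = \frac{3 o}{178}$
$F = -2419$ ($F = -2 - 2417 = -2419$)
$E = 7440$ ($E = -4 + 7444 = 7440$)
$\frac{P{\left(151,-196 \right)}}{F} + \frac{E}{X{\left(8 \left(-2 + 5\right) \right)}} = \frac{151}{-2419} + \frac{7440}{\frac{3}{178} \cdot 8 \left(-2 + 5\right)} = 151 \left(- \frac{1}{2419}\right) + \frac{7440}{\frac{3}{178} \cdot 8 \cdot 3} = - \frac{151}{2419} + \frac{7440}{\frac{3}{178} \cdot 24} = - \frac{151}{2419} + \frac{7440}{\frac{36}{89}} = - \frac{151}{2419} + 7440 \cdot \frac{89}{36} = - \frac{151}{2419} + \frac{55180}{3} = \frac{133479967}{7257}$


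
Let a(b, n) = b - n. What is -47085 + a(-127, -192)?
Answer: -47020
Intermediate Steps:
-47085 + a(-127, -192) = -47085 + (-127 - 1*(-192)) = -47085 + (-127 + 192) = -47085 + 65 = -47020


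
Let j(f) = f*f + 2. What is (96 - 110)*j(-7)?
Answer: -714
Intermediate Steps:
j(f) = 2 + f**2 (j(f) = f**2 + 2 = 2 + f**2)
(96 - 110)*j(-7) = (96 - 110)*(2 + (-7)**2) = -14*(2 + 49) = -14*51 = -714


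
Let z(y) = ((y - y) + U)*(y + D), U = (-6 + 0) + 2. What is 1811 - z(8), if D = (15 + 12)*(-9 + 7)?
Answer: 1627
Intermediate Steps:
U = -4 (U = -6 + 2 = -4)
D = -54 (D = 27*(-2) = -54)
z(y) = 216 - 4*y (z(y) = ((y - y) - 4)*(y - 54) = (0 - 4)*(-54 + y) = -4*(-54 + y) = 216 - 4*y)
1811 - z(8) = 1811 - (216 - 4*8) = 1811 - (216 - 32) = 1811 - 1*184 = 1811 - 184 = 1627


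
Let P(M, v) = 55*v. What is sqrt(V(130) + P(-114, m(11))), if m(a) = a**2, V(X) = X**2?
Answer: sqrt(23555) ≈ 153.48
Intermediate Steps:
sqrt(V(130) + P(-114, m(11))) = sqrt(130**2 + 55*11**2) = sqrt(16900 + 55*121) = sqrt(16900 + 6655) = sqrt(23555)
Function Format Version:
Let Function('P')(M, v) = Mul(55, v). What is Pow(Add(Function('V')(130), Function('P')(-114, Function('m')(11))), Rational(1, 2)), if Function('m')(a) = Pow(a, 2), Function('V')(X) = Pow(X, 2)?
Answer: Pow(23555, Rational(1, 2)) ≈ 153.48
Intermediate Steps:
Pow(Add(Function('V')(130), Function('P')(-114, Function('m')(11))), Rational(1, 2)) = Pow(Add(Pow(130, 2), Mul(55, Pow(11, 2))), Rational(1, 2)) = Pow(Add(16900, Mul(55, 121)), Rational(1, 2)) = Pow(Add(16900, 6655), Rational(1, 2)) = Pow(23555, Rational(1, 2))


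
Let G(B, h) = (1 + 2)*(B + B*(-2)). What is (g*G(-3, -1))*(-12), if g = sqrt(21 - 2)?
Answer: -108*sqrt(19) ≈ -470.76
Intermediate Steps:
G(B, h) = -3*B (G(B, h) = 3*(B - 2*B) = 3*(-B) = -3*B)
g = sqrt(19) ≈ 4.3589
(g*G(-3, -1))*(-12) = (sqrt(19)*(-3*(-3)))*(-12) = (sqrt(19)*9)*(-12) = (9*sqrt(19))*(-12) = -108*sqrt(19)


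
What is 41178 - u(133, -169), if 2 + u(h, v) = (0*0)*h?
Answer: 41180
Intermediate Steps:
u(h, v) = -2 (u(h, v) = -2 + (0*0)*h = -2 + 0*h = -2 + 0 = -2)
41178 - u(133, -169) = 41178 - 1*(-2) = 41178 + 2 = 41180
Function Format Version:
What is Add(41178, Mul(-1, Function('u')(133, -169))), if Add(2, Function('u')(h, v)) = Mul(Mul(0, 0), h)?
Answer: 41180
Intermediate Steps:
Function('u')(h, v) = -2 (Function('u')(h, v) = Add(-2, Mul(Mul(0, 0), h)) = Add(-2, Mul(0, h)) = Add(-2, 0) = -2)
Add(41178, Mul(-1, Function('u')(133, -169))) = Add(41178, Mul(-1, -2)) = Add(41178, 2) = 41180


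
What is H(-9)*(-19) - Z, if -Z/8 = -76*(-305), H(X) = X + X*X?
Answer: 184072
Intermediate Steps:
H(X) = X + X²
Z = -185440 (Z = -(-608)*(-305) = -8*23180 = -185440)
H(-9)*(-19) - Z = -9*(1 - 9)*(-19) - 1*(-185440) = -9*(-8)*(-19) + 185440 = 72*(-19) + 185440 = -1368 + 185440 = 184072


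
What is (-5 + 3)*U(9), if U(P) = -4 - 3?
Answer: 14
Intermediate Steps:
U(P) = -7
(-5 + 3)*U(9) = (-5 + 3)*(-7) = -2*(-7) = 14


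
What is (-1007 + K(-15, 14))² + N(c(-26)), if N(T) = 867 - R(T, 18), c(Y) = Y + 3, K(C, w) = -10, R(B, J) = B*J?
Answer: 1035570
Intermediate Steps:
c(Y) = 3 + Y
N(T) = 867 - 18*T (N(T) = 867 - T*18 = 867 - 18*T)
(-1007 + K(-15, 14))² + N(c(-26)) = (-1007 - 10)² + (867 - 18*(3 - 26)) = (-1017)² + (867 - 18*(-23)) = 1034289 + (867 + 414) = 1034289 + 1281 = 1035570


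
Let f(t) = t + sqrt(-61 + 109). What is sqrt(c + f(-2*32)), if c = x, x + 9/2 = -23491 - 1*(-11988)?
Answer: sqrt(-46286 + 16*sqrt(3))/2 ≈ 107.54*I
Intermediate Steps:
x = -23015/2 (x = -9/2 + (-23491 - 1*(-11988)) = -9/2 + (-23491 + 11988) = -9/2 - 11503 = -23015/2 ≈ -11508.)
c = -23015/2 ≈ -11508.
f(t) = t + 4*sqrt(3) (f(t) = t + sqrt(48) = t + 4*sqrt(3))
sqrt(c + f(-2*32)) = sqrt(-23015/2 + (-2*32 + 4*sqrt(3))) = sqrt(-23015/2 + (-64 + 4*sqrt(3))) = sqrt(-23143/2 + 4*sqrt(3))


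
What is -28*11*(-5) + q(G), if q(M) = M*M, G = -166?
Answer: 29096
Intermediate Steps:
q(M) = M**2
-28*11*(-5) + q(G) = -28*11*(-5) + (-166)**2 = -308*(-5) + 27556 = 1540 + 27556 = 29096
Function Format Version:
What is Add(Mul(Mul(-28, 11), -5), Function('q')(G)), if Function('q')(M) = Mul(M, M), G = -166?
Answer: 29096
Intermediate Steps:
Function('q')(M) = Pow(M, 2)
Add(Mul(Mul(-28, 11), -5), Function('q')(G)) = Add(Mul(Mul(-28, 11), -5), Pow(-166, 2)) = Add(Mul(-308, -5), 27556) = Add(1540, 27556) = 29096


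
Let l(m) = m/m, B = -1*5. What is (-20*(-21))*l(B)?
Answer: 420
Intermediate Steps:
B = -5
l(m) = 1
(-20*(-21))*l(B) = -20*(-21)*1 = 420*1 = 420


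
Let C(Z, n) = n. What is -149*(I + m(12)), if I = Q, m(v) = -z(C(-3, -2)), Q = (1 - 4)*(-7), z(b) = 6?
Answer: -2235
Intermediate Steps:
Q = 21 (Q = -3*(-7) = 21)
m(v) = -6 (m(v) = -1*6 = -6)
I = 21
-149*(I + m(12)) = -149*(21 - 6) = -149*15 = -2235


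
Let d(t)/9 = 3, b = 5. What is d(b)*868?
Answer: 23436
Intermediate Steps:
d(t) = 27 (d(t) = 9*3 = 27)
d(b)*868 = 27*868 = 23436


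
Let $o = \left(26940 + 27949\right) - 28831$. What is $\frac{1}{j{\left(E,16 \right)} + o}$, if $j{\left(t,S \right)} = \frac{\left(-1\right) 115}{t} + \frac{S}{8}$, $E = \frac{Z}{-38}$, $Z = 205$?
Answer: $\frac{41}{1069334} \approx 3.8342 \cdot 10^{-5}$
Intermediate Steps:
$o = 26058$ ($o = 54889 - 28831 = 26058$)
$E = - \frac{205}{38}$ ($E = \frac{205}{-38} = 205 \left(- \frac{1}{38}\right) = - \frac{205}{38} \approx -5.3947$)
$j{\left(t,S \right)} = - \frac{115}{t} + \frac{S}{8}$ ($j{\left(t,S \right)} = - \frac{115}{t} + S \frac{1}{8} = - \frac{115}{t} + \frac{S}{8}$)
$\frac{1}{j{\left(E,16 \right)} + o} = \frac{1}{\left(- \frac{115}{- \frac{205}{38}} + \frac{1}{8} \cdot 16\right) + 26058} = \frac{1}{\left(\left(-115\right) \left(- \frac{38}{205}\right) + 2\right) + 26058} = \frac{1}{\left(\frac{874}{41} + 2\right) + 26058} = \frac{1}{\frac{956}{41} + 26058} = \frac{1}{\frac{1069334}{41}} = \frac{41}{1069334}$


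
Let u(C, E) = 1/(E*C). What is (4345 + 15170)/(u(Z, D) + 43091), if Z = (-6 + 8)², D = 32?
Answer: 2497920/5515649 ≈ 0.45288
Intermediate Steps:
Z = 4 (Z = 2² = 4)
u(C, E) = 1/(C*E)
(4345 + 15170)/(u(Z, D) + 43091) = (4345 + 15170)/(1/(4*32) + 43091) = 19515/((¼)*(1/32) + 43091) = 19515/(1/128 + 43091) = 19515/(5515649/128) = 19515*(128/5515649) = 2497920/5515649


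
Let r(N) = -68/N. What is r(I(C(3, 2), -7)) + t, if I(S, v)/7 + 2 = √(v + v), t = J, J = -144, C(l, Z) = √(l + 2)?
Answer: -9004/63 + 34*I*√14/63 ≈ -142.92 + 2.0193*I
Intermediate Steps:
C(l, Z) = √(2 + l)
t = -144
I(S, v) = -14 + 7*√2*√v (I(S, v) = -14 + 7*√(v + v) = -14 + 7*√(2*v) = -14 + 7*(√2*√v) = -14 + 7*√2*√v)
r(I(C(3, 2), -7)) + t = -68/(-14 + 7*√2*√(-7)) - 144 = -68/(-14 + 7*√2*(I*√7)) - 144 = -68/(-14 + 7*I*√14) - 144 = -144 - 68/(-14 + 7*I*√14)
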